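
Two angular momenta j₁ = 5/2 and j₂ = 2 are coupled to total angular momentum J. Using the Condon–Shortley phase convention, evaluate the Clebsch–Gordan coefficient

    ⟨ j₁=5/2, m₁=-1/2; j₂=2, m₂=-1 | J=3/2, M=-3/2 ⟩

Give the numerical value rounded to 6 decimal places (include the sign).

-0.507093

triangle: 3!×2!×1!/7! = 12/5040
(j±m)!: 2!×3!×1!×3!×0!×3! = 432
prefactor² = (2J+1)×Δ×N² = 144/35
  k=1: −1/(1!×2!×2!×0!×0!×1!) = -1/4
Σ = -1/4  ⇒  CG² = 144/35×(-1/4)² = 9/35
CG = −√(9/35) = -0.507093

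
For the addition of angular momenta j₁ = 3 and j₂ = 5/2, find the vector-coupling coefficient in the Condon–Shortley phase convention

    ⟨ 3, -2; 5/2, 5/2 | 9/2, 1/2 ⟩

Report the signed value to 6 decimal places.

-0.300312  (= −√(125/1386))

triangle: 1!·5!·4!/11! = 2880/39916800
(j±m)!: 1!·5!·5!·0!·5!·4! = 41472000
prefactor² = (2J+1)·Δ·N² = 2304000/77
  k=1: −1/(1!·0!·4!·4!·1!·0!) = -1/576
Σ = -1/576  ⇒  CG² = 2304000/77·(-1/576)² = 125/1386
CG = −√(125/1386) = -0.300312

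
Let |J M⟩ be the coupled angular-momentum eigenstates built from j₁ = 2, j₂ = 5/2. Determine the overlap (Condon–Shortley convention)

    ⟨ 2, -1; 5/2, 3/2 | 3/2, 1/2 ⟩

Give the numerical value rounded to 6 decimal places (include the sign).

+√(2/105) ≈ +0.138013

triangle: 3!*1!*2!/7! = 12/5040
(j±m)!: 1!*3!*4!*1!*2!*1! = 288
prefactor² = (2J+1)*Δ*N² = 96/35
  k=2: +1/(2!*1!*1!*2!*0!*0!) = 1/4
  k=3: −1/(3!*0!*0!*1!*1!*1!) = -1/6
Σ = 1/12  ⇒  CG² = 96/35*1/12² = 2/105
CG = +√(2/105) = +0.138013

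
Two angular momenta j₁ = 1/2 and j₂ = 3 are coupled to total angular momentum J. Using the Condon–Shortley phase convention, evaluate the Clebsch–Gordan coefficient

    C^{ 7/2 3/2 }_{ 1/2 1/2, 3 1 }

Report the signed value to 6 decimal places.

j₁+j₂−J=0  J+j₁−j₂=1  J−j₁+j₂=6  j₁+j₂+J+1=8
(j₁±m₁, j₂±m₂, J±M) = (1,0,4,2,5,2)
P² = 11520/7
sum k=0..0:
  [0] +1/48 = 1/48
S = 1/48
C² = P²·S² = 5/7 ; C = +0.845154

+0.845154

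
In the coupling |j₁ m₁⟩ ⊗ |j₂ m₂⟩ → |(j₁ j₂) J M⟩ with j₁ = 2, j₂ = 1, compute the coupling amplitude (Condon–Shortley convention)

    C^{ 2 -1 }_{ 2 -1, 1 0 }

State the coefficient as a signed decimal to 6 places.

√[5·1!3!1!/6! · 1!3!1!1!1!3!] = √(3/2)
  +(−1)^0/∏(0,1,3,1,0,0)! = 1/6  (running 1/6)
  +(−1)^1/∏(1,0,2,0,1,1)! = -1/2  (running -1/3)
⟨..|..⟩ = √(3/2)·(-1/3) = -0.408248

−√(1/6) ≈ -0.408248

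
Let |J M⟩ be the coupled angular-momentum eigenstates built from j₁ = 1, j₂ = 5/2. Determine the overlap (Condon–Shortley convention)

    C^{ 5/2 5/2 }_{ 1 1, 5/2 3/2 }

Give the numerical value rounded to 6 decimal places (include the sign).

+√(2/7) = +0.534522

j₁+j₂−J=1  J+j₁−j₂=1  J−j₁+j₂=4  j₁+j₂+J+1=7
(j₁±m₁, j₂±m₂, J±M) = (2,0,4,1,5,0)
P² = 1152/7
sum k=0..0:
  [0] +1/24 = 1/24
S = 1/24
C² = P²·S² = 2/7 ; C = +0.534522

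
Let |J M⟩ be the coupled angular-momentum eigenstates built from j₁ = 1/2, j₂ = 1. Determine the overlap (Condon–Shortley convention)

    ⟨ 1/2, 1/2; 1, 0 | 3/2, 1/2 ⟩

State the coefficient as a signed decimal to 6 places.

triangle: 0!·1!·2!/4! = 2/24
(j±m)!: 1!·0!·1!·1!·2!·1! = 2
prefactor² = (2J+1)·Δ·N² = 2/3
  k=0: +1/(0!·0!·0!·1!·1!·1!) = 1
Σ = 1  ⇒  CG² = 2/3·1² = 2/3
CG = +√(2/3) = +0.816497

+√(2/3) = +0.816497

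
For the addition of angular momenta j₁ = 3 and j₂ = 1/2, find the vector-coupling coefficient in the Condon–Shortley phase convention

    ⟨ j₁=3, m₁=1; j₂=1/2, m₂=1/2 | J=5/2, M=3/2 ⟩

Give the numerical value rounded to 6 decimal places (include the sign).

triangle: 1!·5!·0!/7! = 120/5040
(j±m)!: 4!·2!·1!·0!·4!·1! = 1152
prefactor² = (2J+1)·Δ·N² = 1152/7
  k=1: −1/(1!·0!·1!·0!·4!·0!) = -1/24
Σ = -1/24  ⇒  CG² = 1152/7·(-1/24)² = 2/7
CG = −√(2/7) = -0.534522

-0.534522  (= −√(2/7))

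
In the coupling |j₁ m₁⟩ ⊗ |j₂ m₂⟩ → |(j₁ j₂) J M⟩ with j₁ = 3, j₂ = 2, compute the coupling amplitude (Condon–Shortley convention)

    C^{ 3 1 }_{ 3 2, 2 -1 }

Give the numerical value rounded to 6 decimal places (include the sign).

triangle: 2!*4!*2!/9! = 96/362880
(j±m)!: 5!*1!*1!*3!*4!*2! = 34560
prefactor² = (2J+1)*Δ*N² = 64
  k=0: +1/(0!*2!*1!*1!*3!*1!) = 1/12
  k=1: −1/(1!*1!*0!*0!*4!*2!) = -1/48
Σ = 1/16  ⇒  CG² = 64*1/16² = 1/4
CG = +√(1/4) = +0.500000

+0.500000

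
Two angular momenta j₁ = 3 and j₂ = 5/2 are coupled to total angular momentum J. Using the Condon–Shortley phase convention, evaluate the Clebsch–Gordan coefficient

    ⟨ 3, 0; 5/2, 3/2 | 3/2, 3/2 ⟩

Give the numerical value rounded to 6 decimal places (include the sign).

√[4·4!2!1!/8! · 3!3!4!1!3!0!] = √(864/35)
  +(−1)^3/∏(3,1,0,1,2,0)! = -1/12  (running -1/12)
⟨..|..⟩ = √(864/35)·(-1/12) = -0.414039

-0.414039  (= −√(6/35))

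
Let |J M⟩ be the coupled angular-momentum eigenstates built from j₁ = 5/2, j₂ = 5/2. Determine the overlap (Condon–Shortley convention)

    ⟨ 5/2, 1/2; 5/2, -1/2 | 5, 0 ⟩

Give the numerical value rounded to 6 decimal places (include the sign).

+√(25/63) = +0.629941

j₁+j₂−J=0  J+j₁−j₂=5  J−j₁+j₂=5  j₁+j₂+J+1=11
(j₁±m₁, j₂±m₂, J±M) = (3,2,2,3,5,5)
P² = 57600/7
sum k=0..0:
  [0] +1/144 = 1/144
S = 1/144
C² = P²·S² = 25/63 ; C = +0.629941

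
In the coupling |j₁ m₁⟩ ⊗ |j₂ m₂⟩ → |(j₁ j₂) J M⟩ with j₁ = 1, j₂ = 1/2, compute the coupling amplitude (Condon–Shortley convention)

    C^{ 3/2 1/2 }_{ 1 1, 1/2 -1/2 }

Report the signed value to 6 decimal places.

j₁+j₂−J=0  J+j₁−j₂=2  J−j₁+j₂=1  j₁+j₂+J+1=4
(j₁±m₁, j₂±m₂, J±M) = (2,0,0,1,2,1)
P² = 4/3
sum k=0..0:
  [0] +1/2 = 1/2
S = 1/2
C² = P²·S² = 1/3 ; C = +0.577350

+0.577350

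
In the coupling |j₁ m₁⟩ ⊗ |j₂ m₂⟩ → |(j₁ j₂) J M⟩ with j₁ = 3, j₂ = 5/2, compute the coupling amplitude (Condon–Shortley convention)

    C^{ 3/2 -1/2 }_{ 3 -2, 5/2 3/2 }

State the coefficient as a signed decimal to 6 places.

√[4·4!2!1!/8! · 1!5!4!1!1!2!] = √(192/7)
  +(−1)^3/∏(3,1,2,1,0,0)! = -1/12  (running -1/12)
  +(−1)^4/∏(4,0,1,0,1,1)! = 1/24  (running -1/24)
⟨..|..⟩ = √(192/7)·(-1/24) = -0.218218

−√(1/21) = -0.218218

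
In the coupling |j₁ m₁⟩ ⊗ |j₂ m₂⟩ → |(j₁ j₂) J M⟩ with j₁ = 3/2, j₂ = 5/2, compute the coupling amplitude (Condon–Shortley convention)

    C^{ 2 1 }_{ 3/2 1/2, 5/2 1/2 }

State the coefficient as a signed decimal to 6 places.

-0.545545

j₁+j₂−J=2  J+j₁−j₂=1  J−j₁+j₂=3  j₁+j₂+J+1=7
(j₁±m₁, j₂±m₂, J±M) = (2,1,3,2,3,1)
P² = 12/7
sum k=0..1:
  [0] +1/12 = 1/12
  [1] −1/2 = -1/2
S = -5/12
C² = P²·S² = 25/84 ; C = -0.545545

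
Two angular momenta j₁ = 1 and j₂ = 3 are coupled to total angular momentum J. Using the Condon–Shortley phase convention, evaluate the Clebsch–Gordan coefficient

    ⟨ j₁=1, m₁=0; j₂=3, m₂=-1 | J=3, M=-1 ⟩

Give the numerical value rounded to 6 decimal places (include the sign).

+0.288675

j₁+j₂−J=1  J+j₁−j₂=1  J−j₁+j₂=5  j₁+j₂+J+1=8
(j₁±m₁, j₂±m₂, J±M) = (1,1,2,4,2,4)
P² = 48
sum k=0..1:
  [0] +1/12 = 1/12
  [1] −1/24 = -1/24
S = 1/24
C² = P²·S² = 1/12 ; C = +0.288675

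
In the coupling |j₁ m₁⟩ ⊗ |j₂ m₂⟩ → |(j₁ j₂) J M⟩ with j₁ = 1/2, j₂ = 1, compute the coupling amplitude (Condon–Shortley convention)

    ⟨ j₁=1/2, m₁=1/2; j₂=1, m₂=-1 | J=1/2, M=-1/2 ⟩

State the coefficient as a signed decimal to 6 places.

j₁+j₂−J=1  J+j₁−j₂=0  J−j₁+j₂=1  j₁+j₂+J+1=3
(j₁±m₁, j₂±m₂, J±M) = (1,0,0,2,0,1)
P² = 2/3
sum k=0..0:
  [0] +1/1 = 1
S = 1
C² = P²·S² = 2/3 ; C = +0.816497

+√(2/3) ≈ +0.816497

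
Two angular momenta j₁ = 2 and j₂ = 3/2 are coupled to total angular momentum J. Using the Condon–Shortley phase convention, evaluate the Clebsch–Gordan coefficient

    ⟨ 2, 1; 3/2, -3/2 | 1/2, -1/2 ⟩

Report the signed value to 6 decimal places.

√[2·3!1!0!/5! · 3!1!0!3!0!1!] = √(18/5)
  +(−1)^0/∏(0,3,1,0,0,0)! = 1/6  (running 1/6)
⟨..|..⟩ = √(18/5)·(1/6) = +0.316228

+√(1/10) = +0.316228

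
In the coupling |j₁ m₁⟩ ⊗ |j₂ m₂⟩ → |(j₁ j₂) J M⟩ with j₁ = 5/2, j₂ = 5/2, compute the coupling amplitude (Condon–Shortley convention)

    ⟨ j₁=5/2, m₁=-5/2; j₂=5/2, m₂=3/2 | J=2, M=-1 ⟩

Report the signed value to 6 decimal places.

j₁+j₂−J=3  J+j₁−j₂=2  J−j₁+j₂=2  j₁+j₂+J+1=8
(j₁±m₁, j₂±m₂, J±M) = (0,5,4,1,1,3)
P² = 360/7
sum k=3..3:
  [3] −1/12 = -1/12
S = -1/12
C² = P²·S² = 5/14 ; C = -0.597614

−√(5/14) = -0.597614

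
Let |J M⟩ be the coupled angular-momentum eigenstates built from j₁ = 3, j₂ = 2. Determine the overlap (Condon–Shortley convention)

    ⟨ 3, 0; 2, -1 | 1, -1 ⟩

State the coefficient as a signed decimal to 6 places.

−√(3/35) ≈ -0.292770

triangle: 4!*2!*0!/7! = 48/5040
(j±m)!: 3!*3!*1!*3!*0!*2! = 432
prefactor² = (2J+1)*Δ*N² = 432/35
  k=1: −1/(1!*3!*2!*0!*0!*0!) = -1/12
Σ = -1/12  ⇒  CG² = 432/35*(-1/12)² = 3/35
CG = −√(3/35) = -0.292770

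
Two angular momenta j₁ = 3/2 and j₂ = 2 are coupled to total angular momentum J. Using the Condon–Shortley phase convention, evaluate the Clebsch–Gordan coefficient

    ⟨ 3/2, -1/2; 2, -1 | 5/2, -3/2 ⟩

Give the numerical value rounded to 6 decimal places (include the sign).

+0.169031  (= +√(1/35))

j₁+j₂−J=1  J+j₁−j₂=2  J−j₁+j₂=3  j₁+j₂+J+1=7
(j₁±m₁, j₂±m₂, J±M) = (1,2,1,3,1,4)
P² = 144/35
sum k=0..1:
  [0] +1/4 = 1/4
  [1] −1/6 = -1/6
S = 1/12
C² = P²·S² = 1/35 ; C = +0.169031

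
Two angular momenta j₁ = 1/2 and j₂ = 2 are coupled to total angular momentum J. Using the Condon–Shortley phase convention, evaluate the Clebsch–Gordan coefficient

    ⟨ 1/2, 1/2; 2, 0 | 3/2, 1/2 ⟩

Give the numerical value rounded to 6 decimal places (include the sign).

j₁+j₂−J=1  J+j₁−j₂=0  J−j₁+j₂=3  j₁+j₂+J+1=5
(j₁±m₁, j₂±m₂, J±M) = (1,0,2,2,2,1)
P² = 8/5
sum k=0..0:
  [0] +1/2 = 1/2
S = 1/2
C² = P²·S² = 2/5 ; C = +0.632456

+0.632456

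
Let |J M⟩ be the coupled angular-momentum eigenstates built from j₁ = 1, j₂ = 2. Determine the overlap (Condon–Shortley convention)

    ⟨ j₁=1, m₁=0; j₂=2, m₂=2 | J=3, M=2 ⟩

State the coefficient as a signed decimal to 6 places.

j₁+j₂−J=0  J+j₁−j₂=2  J−j₁+j₂=4  j₁+j₂+J+1=7
(j₁±m₁, j₂±m₂, J±M) = (1,1,4,0,5,1)
P² = 192
sum k=0..0:
  [0] +1/24 = 1/24
S = 1/24
C² = P²·S² = 1/3 ; C = +0.577350

+√(1/3) ≈ +0.577350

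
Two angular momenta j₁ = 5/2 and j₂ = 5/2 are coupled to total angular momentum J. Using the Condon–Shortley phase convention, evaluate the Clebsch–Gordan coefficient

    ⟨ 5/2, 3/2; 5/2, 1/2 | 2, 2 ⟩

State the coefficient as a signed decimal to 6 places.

j₁+j₂−J=3  J+j₁−j₂=2  J−j₁+j₂=2  j₁+j₂+J+1=8
(j₁±m₁, j₂±m₂, J±M) = (4,1,3,2,4,0)
P² = 144/7
sum k=1..1:
  [1] −1/8 = -1/8
S = -1/8
C² = P²·S² = 9/28 ; C = -0.566947

-0.566947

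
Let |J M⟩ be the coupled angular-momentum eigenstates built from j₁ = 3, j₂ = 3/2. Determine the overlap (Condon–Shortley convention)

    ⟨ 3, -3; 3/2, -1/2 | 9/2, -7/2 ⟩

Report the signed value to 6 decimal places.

+√(1/3) = +0.577350

j₁+j₂−J=0  J+j₁−j₂=6  J−j₁+j₂=3  j₁+j₂+J+1=10
(j₁±m₁, j₂±m₂, J±M) = (0,6,1,2,1,8)
P² = 691200
sum k=0..0:
  [0] +1/1440 = 1/1440
S = 1/1440
C² = P²·S² = 1/3 ; C = +0.577350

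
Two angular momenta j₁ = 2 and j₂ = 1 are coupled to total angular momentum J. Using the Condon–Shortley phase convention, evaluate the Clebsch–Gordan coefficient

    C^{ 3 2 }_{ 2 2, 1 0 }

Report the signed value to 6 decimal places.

j₁+j₂−J=0  J+j₁−j₂=4  J−j₁+j₂=2  j₁+j₂+J+1=7
(j₁±m₁, j₂±m₂, J±M) = (4,0,1,1,5,1)
P² = 192
sum k=0..0:
  [0] +1/24 = 1/24
S = 1/24
C² = P²·S² = 1/3 ; C = +0.577350

+√(1/3) ≈ +0.577350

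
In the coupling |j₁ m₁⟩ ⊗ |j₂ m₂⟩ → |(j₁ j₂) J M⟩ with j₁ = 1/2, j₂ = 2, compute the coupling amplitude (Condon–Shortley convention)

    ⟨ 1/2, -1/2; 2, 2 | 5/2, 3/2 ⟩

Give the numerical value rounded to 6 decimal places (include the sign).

+0.447214  (= +√(1/5))

triangle: 0!×1!×4!/6! = 24/720
(j±m)!: 0!×1!×4!×0!×4!×1! = 576
prefactor² = (2J+1)×Δ×N² = 576/5
  k=0: +1/(0!×0!×1!×4!×0!×0!) = 1/24
Σ = 1/24  ⇒  CG² = 576/5×1/24² = 1/5
CG = +√(1/5) = +0.447214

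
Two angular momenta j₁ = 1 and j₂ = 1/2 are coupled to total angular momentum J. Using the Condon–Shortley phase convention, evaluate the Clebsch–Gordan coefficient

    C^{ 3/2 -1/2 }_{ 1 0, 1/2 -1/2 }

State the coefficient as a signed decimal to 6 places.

+0.816497  (= +√(2/3))

triangle: 0!·2!·1!/4! = 2/24
(j±m)!: 1!·1!·0!·1!·1!·2! = 2
prefactor² = (2J+1)·Δ·N² = 2/3
  k=0: +1/(0!·0!·1!·0!·1!·1!) = 1
Σ = 1  ⇒  CG² = 2/3·1² = 2/3
CG = +√(2/3) = +0.816497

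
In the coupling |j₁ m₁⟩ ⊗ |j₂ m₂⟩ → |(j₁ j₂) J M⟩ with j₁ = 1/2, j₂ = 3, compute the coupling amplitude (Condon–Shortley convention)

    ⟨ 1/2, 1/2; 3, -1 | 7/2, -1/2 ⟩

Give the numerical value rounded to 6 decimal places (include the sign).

triangle: 0!·1!·6!/8! = 720/40320
(j±m)!: 1!·0!·2!·4!·3!·4! = 6912
prefactor² = (2J+1)·Δ·N² = 6912/7
  k=0: +1/(0!·0!·0!·2!·1!·4!) = 1/48
Σ = 1/48  ⇒  CG² = 6912/7·1/48² = 3/7
CG = +√(3/7) = +0.654654

+√(3/7) = +0.654654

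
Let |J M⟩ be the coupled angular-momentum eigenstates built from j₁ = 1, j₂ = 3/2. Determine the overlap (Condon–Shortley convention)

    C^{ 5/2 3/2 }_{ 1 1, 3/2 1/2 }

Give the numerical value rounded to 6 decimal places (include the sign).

j₁+j₂−J=0  J+j₁−j₂=2  J−j₁+j₂=3  j₁+j₂+J+1=6
(j₁±m₁, j₂±m₂, J±M) = (2,0,2,1,4,1)
P² = 48/5
sum k=0..0:
  [0] +1/4 = 1/4
S = 1/4
C² = P²·S² = 3/5 ; C = +0.774597

+√(3/5) = +0.774597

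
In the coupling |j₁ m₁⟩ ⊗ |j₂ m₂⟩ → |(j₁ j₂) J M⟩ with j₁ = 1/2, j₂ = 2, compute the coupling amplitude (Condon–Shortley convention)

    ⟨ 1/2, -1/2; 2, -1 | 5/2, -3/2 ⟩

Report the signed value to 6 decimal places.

+0.894427

triangle: 0!·1!·4!/6! = 24/720
(j±m)!: 0!·1!·1!·3!·1!·4! = 144
prefactor² = (2J+1)·Δ·N² = 144/5
  k=0: +1/(0!·0!·1!·1!·0!·3!) = 1/6
Σ = 1/6  ⇒  CG² = 144/5·1/6² = 4/5
CG = +√(4/5) = +0.894427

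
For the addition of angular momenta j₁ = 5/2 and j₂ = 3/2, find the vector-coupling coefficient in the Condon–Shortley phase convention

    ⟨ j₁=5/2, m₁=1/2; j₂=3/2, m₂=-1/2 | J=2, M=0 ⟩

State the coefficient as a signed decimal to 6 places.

−√(1/14) ≈ -0.267261

triangle: 2!·3!·1!/7! = 12/5040
(j±m)!: 3!·2!·1!·2!·2!·2! = 96
prefactor² = (2J+1)·Δ·N² = 8/7
  k=0: +1/(0!·2!·2!·1!·1!·0!) = 1/4
  k=1: −1/(1!·1!·1!·0!·2!·1!) = -1/2
Σ = -1/4  ⇒  CG² = 8/7·(-1/4)² = 1/14
CG = −√(1/14) = -0.267261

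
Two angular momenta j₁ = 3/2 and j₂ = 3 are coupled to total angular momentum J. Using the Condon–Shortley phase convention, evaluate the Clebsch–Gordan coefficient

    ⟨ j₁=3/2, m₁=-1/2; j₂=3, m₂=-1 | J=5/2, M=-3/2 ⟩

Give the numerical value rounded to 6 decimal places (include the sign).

-0.591608

triangle: 2!×1!×4!/8! = 48/40320
(j±m)!: 1!×2!×2!×4!×1!×4! = 2304
prefactor² = (2J+1)×Δ×N² = 576/35
  k=1: −1/(1!×1!×1!×1!×0!×3!) = -1/6
  k=2: +1/(2!×0!×0!×0!×1!×4!) = 1/48
Σ = -7/48  ⇒  CG² = 576/35×(-7/48)² = 7/20
CG = −√(7/20) = -0.591608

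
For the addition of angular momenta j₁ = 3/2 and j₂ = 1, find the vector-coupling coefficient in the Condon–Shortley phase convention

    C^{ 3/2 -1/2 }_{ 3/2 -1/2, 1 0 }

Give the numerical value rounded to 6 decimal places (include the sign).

-0.258199  (= −√(1/15))

√[4·1!2!1!/5! · 1!2!1!1!1!2!] = √(4/15)
  +(−1)^0/∏(0,1,2,1,0,0)! = 1/2  (running 1/2)
  +(−1)^1/∏(1,0,1,0,1,1)! = -1  (running -1/2)
⟨..|..⟩ = √(4/15)·(-1/2) = -0.258199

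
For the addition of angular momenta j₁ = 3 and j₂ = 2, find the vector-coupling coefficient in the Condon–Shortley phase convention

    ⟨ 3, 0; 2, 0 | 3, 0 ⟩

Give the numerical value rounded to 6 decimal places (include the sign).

-0.516398

√[7·2!4!2!/9! · 3!3!2!2!3!3!] = √(48/5)
  +(−1)^0/∏(0,2,3,2,1,0)! = 1/24  (running 1/24)
  +(−1)^1/∏(1,1,2,1,2,1)! = -1/4  (running -5/24)
  +(−1)^2/∏(2,0,1,0,3,2)! = 1/24  (running -1/6)
⟨..|..⟩ = √(48/5)·(-1/6) = -0.516398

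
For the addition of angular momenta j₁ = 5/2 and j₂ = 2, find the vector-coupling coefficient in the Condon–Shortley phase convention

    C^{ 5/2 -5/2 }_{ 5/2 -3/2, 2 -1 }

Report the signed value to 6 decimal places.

triangle: 2!·3!·2!/8! = 24/40320
(j±m)!: 1!·4!·1!·3!·0!·5! = 17280
prefactor² = (2J+1)·Δ·N² = 432/7
  k=1: −1/(1!·1!·3!·0!·0!·2!) = -1/12
Σ = -1/12  ⇒  CG² = 432/7·(-1/12)² = 3/7
CG = −√(3/7) = -0.654654

-0.654654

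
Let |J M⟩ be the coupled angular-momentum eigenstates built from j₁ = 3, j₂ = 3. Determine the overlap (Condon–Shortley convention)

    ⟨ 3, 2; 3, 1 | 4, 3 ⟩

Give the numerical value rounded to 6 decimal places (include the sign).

triangle: 2!*4!*4!/11! = 1152/39916800
(j±m)!: 5!*1!*4!*2!*7!*1! = 29030400
prefactor² = (2J+1)*Δ*N² = 82944/11
  k=0: +1/(0!*2!*1!*4!*3!*0!) = 1/288
  k=1: −1/(1!*1!*0!*3!*4!*1!) = -1/144
Σ = -1/288  ⇒  CG² = 82944/11*(-1/288)² = 1/11
CG = −√(1/11) = -0.301511

−√(1/11) = -0.301511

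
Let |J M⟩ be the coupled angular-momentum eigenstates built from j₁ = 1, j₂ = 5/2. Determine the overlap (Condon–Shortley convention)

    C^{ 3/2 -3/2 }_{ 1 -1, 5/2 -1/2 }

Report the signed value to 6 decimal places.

triangle: 2!·0!·3!/6! = 12/720
(j±m)!: 0!·2!·2!·3!·0!·3! = 144
prefactor² = (2J+1)·Δ·N² = 48/5
  k=2: +1/(2!·0!·0!·0!·0!·3!) = 1/12
Σ = 1/12  ⇒  CG² = 48/5·1/12² = 1/15
CG = +√(1/15) = +0.258199

+√(1/15) ≈ +0.258199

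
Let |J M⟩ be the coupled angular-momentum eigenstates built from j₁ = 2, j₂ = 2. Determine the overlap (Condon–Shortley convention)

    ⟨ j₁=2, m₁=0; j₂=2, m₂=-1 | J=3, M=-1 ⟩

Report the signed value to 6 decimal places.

√[7·1!3!3!/8! · 2!2!1!3!2!4!] = √(36/5)
  +(−1)^0/∏(0,1,2,1,1,2)! = 1/4  (running 1/4)
  +(−1)^1/∏(1,0,1,0,2,3)! = -1/12  (running 1/6)
⟨..|..⟩ = √(36/5)·(1/6) = +0.447214

+0.447214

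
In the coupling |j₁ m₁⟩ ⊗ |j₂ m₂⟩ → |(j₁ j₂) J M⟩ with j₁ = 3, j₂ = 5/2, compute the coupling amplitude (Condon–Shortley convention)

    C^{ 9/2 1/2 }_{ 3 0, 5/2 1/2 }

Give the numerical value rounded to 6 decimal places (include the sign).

-0.208063  (= −√(10/231))

triangle: 1!*5!*4!/11! = 2880/39916800
(j±m)!: 3!*3!*3!*2!*5!*4! = 1244160
prefactor² = (2J+1)*Δ*N² = 69120/77
  k=0: +1/(0!*1!*3!*3!*2!*1!) = 1/72
  k=1: −1/(1!*0!*2!*2!*3!*2!) = -1/48
Σ = -1/144  ⇒  CG² = 69120/77*(-1/144)² = 10/231
CG = −√(10/231) = -0.208063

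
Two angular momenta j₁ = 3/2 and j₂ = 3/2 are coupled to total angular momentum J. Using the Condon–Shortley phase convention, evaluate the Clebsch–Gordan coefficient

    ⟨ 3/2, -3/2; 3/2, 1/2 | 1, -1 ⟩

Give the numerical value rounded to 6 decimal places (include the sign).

+√(3/10) = +0.547723

triangle: 2!×1!×1!/5! = 2/120
(j±m)!: 0!×3!×2!×1!×0!×2! = 24
prefactor² = (2J+1)×Δ×N² = 6/5
  k=2: +1/(2!×0!×1!×0!×0!×1!) = 1/2
Σ = 1/2  ⇒  CG² = 6/5×1/2² = 3/10
CG = +√(3/10) = +0.547723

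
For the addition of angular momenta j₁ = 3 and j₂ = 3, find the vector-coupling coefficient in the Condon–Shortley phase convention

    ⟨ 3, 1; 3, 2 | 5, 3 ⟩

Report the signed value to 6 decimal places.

j₁+j₂−J=1  J+j₁−j₂=5  J−j₁+j₂=5  j₁+j₂+J+1=12
(j₁±m₁, j₂±m₂, J±M) = (4,2,5,1,8,2)
P² = 153600
sum k=0..1:
  [0] +1/1440 = 1/1440
  [1] −1/576 = -1/576
S = -1/960
C² = P²·S² = 1/6 ; C = -0.408248

−√(1/6) ≈ -0.408248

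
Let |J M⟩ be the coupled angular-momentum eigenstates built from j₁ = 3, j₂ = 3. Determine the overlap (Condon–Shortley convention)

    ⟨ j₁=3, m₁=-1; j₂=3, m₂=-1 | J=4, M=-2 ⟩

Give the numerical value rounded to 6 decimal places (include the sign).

j₁+j₂−J=2  J+j₁−j₂=4  J−j₁+j₂=4  j₁+j₂+J+1=11
(j₁±m₁, j₂±m₂, J±M) = (2,4,2,4,2,6)
P² = 331776/385
sum k=0..2:
  [0] +1/192 = 1/192
  [1] −1/36 = -1/36
  [2] +1/192 = 1/192
S = -5/288
C² = P²·S² = 20/77 ; C = -0.509647

−√(20/77) = -0.509647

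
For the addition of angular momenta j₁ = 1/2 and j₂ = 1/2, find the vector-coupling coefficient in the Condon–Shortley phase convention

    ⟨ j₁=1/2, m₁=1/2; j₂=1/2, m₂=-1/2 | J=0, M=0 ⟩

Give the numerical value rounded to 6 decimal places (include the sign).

triangle: 1!·0!·0!/2! = 1/2
(j±m)!: 1!·0!·0!·1!·0!·0! = 1
prefactor² = (2J+1)·Δ·N² = 1/2
  k=0: +1/(0!·1!·0!·0!·0!·0!) = 1
Σ = 1  ⇒  CG² = 1/2·1² = 1/2
CG = +√(1/2) = +0.707107

+0.707107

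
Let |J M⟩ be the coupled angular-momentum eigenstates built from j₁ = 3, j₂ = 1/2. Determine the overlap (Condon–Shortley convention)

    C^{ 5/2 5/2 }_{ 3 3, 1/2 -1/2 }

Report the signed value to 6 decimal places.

+√(6/7) ≈ +0.925820

triangle: 1!×5!×0!/7! = 120/5040
(j±m)!: 6!×0!×0!×1!×5!×0! = 86400
prefactor² = (2J+1)×Δ×N² = 86400/7
  k=0: +1/(0!×1!×0!×0!×5!×0!) = 1/120
Σ = 1/120  ⇒  CG² = 86400/7×1/120² = 6/7
CG = +√(6/7) = +0.925820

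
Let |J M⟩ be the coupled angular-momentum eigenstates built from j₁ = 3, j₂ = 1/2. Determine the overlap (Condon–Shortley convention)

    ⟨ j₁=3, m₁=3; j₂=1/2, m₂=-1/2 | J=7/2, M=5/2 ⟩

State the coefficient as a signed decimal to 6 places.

j₁+j₂−J=0  J+j₁−j₂=6  J−j₁+j₂=1  j₁+j₂+J+1=8
(j₁±m₁, j₂±m₂, J±M) = (6,0,0,1,6,1)
P² = 518400/7
sum k=0..0:
  [0] +1/720 = 1/720
S = 1/720
C² = P²·S² = 1/7 ; C = +0.377964

+√(1/7) ≈ +0.377964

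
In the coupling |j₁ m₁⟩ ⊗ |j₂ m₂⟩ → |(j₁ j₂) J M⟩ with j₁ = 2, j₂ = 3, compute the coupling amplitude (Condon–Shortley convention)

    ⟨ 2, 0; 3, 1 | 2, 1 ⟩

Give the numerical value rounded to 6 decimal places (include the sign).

j₁+j₂−J=3  J+j₁−j₂=1  J−j₁+j₂=3  j₁+j₂+J+1=8
(j₁±m₁, j₂±m₂, J±M) = (2,2,4,2,3,1)
P² = 36/7
sum k=1..2:
  [1] −1/12 = -1/12
  [2] +1/4 = 1/4
S = 1/6
C² = P²·S² = 1/7 ; C = +0.377964

+0.377964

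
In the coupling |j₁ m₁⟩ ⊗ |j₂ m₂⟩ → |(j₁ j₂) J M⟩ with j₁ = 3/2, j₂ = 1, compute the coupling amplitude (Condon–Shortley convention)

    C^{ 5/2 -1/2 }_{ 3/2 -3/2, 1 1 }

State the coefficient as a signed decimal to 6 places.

+0.316228

√[6·0!3!2!/6! · 0!3!2!0!2!3!] = √(72/5)
  +(−1)^0/∏(0,0,3,2,0,0)! = 1/12  (running 1/12)
⟨..|..⟩ = √(72/5)·(1/12) = +0.316228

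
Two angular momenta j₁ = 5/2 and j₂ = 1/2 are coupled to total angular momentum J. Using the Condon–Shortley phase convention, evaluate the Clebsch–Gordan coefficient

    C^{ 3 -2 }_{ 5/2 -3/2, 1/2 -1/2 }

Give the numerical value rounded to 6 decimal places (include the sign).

triangle: 0!*5!*1!/7! = 120/5040
(j±m)!: 1!*4!*0!*1!*1!*5! = 2880
prefactor² = (2J+1)*Δ*N² = 480
  k=0: +1/(0!*0!*4!*0!*1!*1!) = 1/24
Σ = 1/24  ⇒  CG² = 480*1/24² = 5/6
CG = +√(5/6) = +0.912871

+0.912871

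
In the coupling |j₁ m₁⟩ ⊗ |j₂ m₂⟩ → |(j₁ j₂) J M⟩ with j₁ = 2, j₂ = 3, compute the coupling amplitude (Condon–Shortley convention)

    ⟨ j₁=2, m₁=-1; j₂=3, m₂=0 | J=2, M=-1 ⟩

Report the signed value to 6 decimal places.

+√(2/7) ≈ +0.534522

√[5·3!1!3!/8! · 1!3!3!3!1!3!] = √(81/14)
  +(−1)^2/∏(2,1,1,1,0,2)! = 1/4  (running 1/4)
  +(−1)^3/∏(3,0,0,0,1,3)! = -1/36  (running 2/9)
⟨..|..⟩ = √(81/14)·(2/9) = +0.534522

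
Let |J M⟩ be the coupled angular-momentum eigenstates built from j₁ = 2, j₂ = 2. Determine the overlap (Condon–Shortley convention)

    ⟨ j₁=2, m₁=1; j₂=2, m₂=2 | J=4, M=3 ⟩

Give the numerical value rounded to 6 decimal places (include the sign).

√[9·0!4!4!/9! · 3!1!4!0!7!1!] = √(10368)
  +(−1)^0/∏(0,0,1,4,3,0)! = 1/144  (running 1/144)
⟨..|..⟩ = √(10368)·(1/144) = +0.707107

+√(1/2) ≈ +0.707107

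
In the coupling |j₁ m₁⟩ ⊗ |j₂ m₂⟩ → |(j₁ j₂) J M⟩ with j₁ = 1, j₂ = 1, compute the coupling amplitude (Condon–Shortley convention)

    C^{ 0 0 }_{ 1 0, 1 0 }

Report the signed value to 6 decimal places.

−√(1/3) = -0.577350

√[1·2!0!0!/3! · 1!1!1!1!0!0!] = √(1/3)
  +(−1)^1/∏(1,1,0,0,0,0)! = -1  (running -1)
⟨..|..⟩ = √(1/3)·(-1) = -0.577350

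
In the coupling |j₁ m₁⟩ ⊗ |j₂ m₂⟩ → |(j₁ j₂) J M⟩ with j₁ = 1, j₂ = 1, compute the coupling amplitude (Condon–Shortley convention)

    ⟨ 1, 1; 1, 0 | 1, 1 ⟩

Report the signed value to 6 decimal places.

+√(1/2) ≈ +0.707107

triangle: 1!·1!·1!/4! = 1/24
(j±m)!: 2!·0!·1!·1!·2!·0! = 4
prefactor² = (2J+1)·Δ·N² = 1/2
  k=0: +1/(0!·1!·0!·1!·1!·0!) = 1
Σ = 1  ⇒  CG² = 1/2·1² = 1/2
CG = +√(1/2) = +0.707107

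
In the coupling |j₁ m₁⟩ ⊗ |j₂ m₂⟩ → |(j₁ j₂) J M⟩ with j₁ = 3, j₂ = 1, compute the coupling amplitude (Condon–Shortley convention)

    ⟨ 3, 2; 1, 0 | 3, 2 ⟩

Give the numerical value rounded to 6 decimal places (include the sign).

+√(1/3) = +0.577350

√[7·1!5!1!/8! · 5!1!1!1!5!1!] = √(300)
  +(−1)^0/∏(0,1,1,1,4,0)! = 1/24  (running 1/24)
  +(−1)^1/∏(1,0,0,0,5,1)! = -1/120  (running 1/30)
⟨..|..⟩ = √(300)·(1/30) = +0.577350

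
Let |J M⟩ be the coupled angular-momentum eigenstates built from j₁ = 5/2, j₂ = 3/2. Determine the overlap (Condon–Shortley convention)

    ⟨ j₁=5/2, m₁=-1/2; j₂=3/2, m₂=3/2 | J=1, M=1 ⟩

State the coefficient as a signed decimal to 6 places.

triangle: 3!×2!×0!/6! = 12/720
(j±m)!: 2!×3!×3!×0!×2!×0! = 144
prefactor² = (2J+1)×Δ×N² = 36/5
  k=3: −1/(3!×0!×0!×0!×2!×0!) = -1/12
Σ = -1/12  ⇒  CG² = 36/5×(-1/12)² = 1/20
CG = −√(1/20) = -0.223607

−√(1/20) = -0.223607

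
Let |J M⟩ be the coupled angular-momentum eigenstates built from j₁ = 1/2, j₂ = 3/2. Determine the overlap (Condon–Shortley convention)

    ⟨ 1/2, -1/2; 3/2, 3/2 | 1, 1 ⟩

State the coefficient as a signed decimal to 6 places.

-0.866025  (= −√(3/4))

j₁+j₂−J=1  J+j₁−j₂=0  J−j₁+j₂=2  j₁+j₂+J+1=4
(j₁±m₁, j₂±m₂, J±M) = (0,1,3,0,2,0)
P² = 3
sum k=1..1:
  [1] −1/2 = -1/2
S = -1/2
C² = P²·S² = 3/4 ; C = -0.866025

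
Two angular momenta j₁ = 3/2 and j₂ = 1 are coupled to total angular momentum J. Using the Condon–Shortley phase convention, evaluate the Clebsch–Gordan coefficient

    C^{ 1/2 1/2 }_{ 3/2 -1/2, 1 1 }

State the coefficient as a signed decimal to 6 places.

+√(1/6) = +0.408248

j₁+j₂−J=2  J+j₁−j₂=1  J−j₁+j₂=0  j₁+j₂+J+1=4
(j₁±m₁, j₂±m₂, J±M) = (1,2,2,0,1,0)
P² = 2/3
sum k=2..2:
  [2] +1/2 = 1/2
S = 1/2
C² = P²·S² = 1/6 ; C = +0.408248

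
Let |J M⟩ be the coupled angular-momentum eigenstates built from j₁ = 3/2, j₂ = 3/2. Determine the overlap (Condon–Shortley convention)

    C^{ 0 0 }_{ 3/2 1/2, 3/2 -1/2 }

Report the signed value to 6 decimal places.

triangle: 3!·0!·0!/4! = 6/24
(j±m)!: 2!·1!·1!·2!·0!·0! = 4
prefactor² = (2J+1)·Δ·N² = 1
  k=1: −1/(1!·2!·0!·0!·0!·0!) = -1/2
Σ = -1/2  ⇒  CG² = 1·(-1/2)² = 1/4
CG = −√(1/4) = -0.500000

-0.500000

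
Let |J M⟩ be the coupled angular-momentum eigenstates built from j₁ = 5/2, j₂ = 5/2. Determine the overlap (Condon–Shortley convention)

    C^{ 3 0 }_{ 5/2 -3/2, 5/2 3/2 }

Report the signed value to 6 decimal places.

+0.521749

triangle: 2!×3!×3!/9! = 72/362880
(j±m)!: 1!×4!×4!×1!×3!×3! = 20736
prefactor² = (2J+1)×Δ×N² = 144/5
  k=1: −1/(1!×1!×3!×3!×0!×0!) = -1/36
  k=2: +1/(2!×0!×2!×2!×1!×1!) = 1/8
Σ = 7/72  ⇒  CG² = 144/5×7/72² = 49/180
CG = +√(49/180) = +0.521749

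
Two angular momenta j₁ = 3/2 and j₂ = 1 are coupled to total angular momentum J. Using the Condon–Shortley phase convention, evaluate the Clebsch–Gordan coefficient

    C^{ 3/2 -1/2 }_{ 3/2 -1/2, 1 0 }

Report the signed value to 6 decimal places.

triangle: 1!*2!*1!/5! = 2/120
(j±m)!: 1!*2!*1!*1!*1!*2! = 4
prefactor² = (2J+1)*Δ*N² = 4/15
  k=0: +1/(0!*1!*2!*1!*0!*0!) = 1/2
  k=1: −1/(1!*0!*1!*0!*1!*1!) = -1
Σ = -1/2  ⇒  CG² = 4/15*(-1/2)² = 1/15
CG = −√(1/15) = -0.258199

−√(1/15) ≈ -0.258199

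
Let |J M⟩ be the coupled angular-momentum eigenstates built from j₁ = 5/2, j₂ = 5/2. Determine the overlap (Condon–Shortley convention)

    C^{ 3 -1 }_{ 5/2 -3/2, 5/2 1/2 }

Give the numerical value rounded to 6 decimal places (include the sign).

+√(1/30) ≈ +0.182574

√[7·2!3!3!/9! · 1!4!3!2!2!4!] = √(96/5)
  +(−1)^1/∏(1,1,3,2,0,1)! = -1/12  (running -1/12)
  +(−1)^2/∏(2,0,2,1,1,2)! = 1/8  (running 1/24)
⟨..|..⟩ = √(96/5)·(1/24) = +0.182574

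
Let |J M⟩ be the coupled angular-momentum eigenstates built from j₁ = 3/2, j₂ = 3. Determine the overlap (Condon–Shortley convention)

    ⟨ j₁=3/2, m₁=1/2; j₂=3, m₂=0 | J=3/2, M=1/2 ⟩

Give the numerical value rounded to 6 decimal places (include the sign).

-0.507093  (= −√(9/35))

j₁+j₂−J=3  J+j₁−j₂=0  J−j₁+j₂=3  j₁+j₂+J+1=7
(j₁±m₁, j₂±m₂, J±M) = (2,1,3,3,2,1)
P² = 144/35
sum k=1..1:
  [1] −1/4 = -1/4
S = -1/4
C² = P²·S² = 9/35 ; C = -0.507093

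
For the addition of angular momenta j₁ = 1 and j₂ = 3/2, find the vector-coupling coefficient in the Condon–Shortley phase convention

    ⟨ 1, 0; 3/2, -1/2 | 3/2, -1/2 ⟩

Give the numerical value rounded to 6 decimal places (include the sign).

j₁+j₂−J=1  J+j₁−j₂=1  J−j₁+j₂=2  j₁+j₂+J+1=5
(j₁±m₁, j₂±m₂, J±M) = (1,1,1,2,1,2)
P² = 4/15
sum k=0..1:
  [0] +1/1 = 1
  [1] −1/2 = -1/2
S = 1/2
C² = P²·S² = 1/15 ; C = +0.258199

+0.258199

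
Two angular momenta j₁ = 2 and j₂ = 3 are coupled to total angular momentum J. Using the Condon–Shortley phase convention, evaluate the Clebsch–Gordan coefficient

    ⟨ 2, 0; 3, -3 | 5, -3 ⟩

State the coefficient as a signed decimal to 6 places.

√[11·0!4!6!/11! · 2!2!0!6!2!8!] = √(1105920)
  +(−1)^0/∏(0,0,2,0,2,6)! = 1/2880  (running 1/2880)
⟨..|..⟩ = √(1105920)·(1/2880) = +0.365148

+√(2/15) = +0.365148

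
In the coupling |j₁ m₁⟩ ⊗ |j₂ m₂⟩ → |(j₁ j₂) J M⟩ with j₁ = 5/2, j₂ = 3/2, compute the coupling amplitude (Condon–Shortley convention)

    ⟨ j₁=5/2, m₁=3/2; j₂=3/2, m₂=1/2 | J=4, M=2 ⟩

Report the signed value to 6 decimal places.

j₁+j₂−J=0  J+j₁−j₂=5  J−j₁+j₂=3  j₁+j₂+J+1=9
(j₁±m₁, j₂±m₂, J±M) = (4,1,2,1,6,2)
P² = 8640/7
sum k=0..0:
  [0] +1/48 = 1/48
S = 1/48
C² = P²·S² = 15/28 ; C = +0.731925

+√(15/28) = +0.731925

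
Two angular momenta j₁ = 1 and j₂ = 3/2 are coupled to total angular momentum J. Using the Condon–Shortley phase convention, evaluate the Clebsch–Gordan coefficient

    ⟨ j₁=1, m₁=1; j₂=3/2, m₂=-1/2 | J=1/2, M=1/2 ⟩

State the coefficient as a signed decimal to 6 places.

triangle: 2!·0!·1!/4! = 2/24
(j±m)!: 2!·0!·1!·2!·1!·0! = 4
prefactor² = (2J+1)·Δ·N² = 2/3
  k=0: +1/(0!·2!·0!·1!·0!·0!) = 1/2
Σ = 1/2  ⇒  CG² = 2/3·1/2² = 1/6
CG = +√(1/6) = +0.408248

+√(1/6) ≈ +0.408248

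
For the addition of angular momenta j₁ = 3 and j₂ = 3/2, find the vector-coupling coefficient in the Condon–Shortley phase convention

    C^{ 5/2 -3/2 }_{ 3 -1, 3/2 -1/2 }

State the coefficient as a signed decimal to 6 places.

−√(7/20) ≈ -0.591608

j₁+j₂−J=2  J+j₁−j₂=4  J−j₁+j₂=1  j₁+j₂+J+1=8
(j₁±m₁, j₂±m₂, J±M) = (2,4,1,2,1,4)
P² = 576/35
sum k=0..1:
  [0] +1/48 = 1/48
  [1] −1/6 = -1/6
S = -7/48
C² = P²·S² = 7/20 ; C = -0.591608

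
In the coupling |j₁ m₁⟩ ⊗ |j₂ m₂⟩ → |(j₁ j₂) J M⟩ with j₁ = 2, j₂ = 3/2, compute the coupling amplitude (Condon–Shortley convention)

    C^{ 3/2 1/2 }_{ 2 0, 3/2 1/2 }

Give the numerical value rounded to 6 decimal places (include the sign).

√[4·2!2!1!/6! · 2!2!2!1!2!1!] = √(16/45)
  +(−1)^1/∏(1,1,1,1,1,0)! = -1  (running -1)
  +(−1)^2/∏(2,0,0,0,2,1)! = 1/4  (running -3/4)
⟨..|..⟩ = √(16/45)·(-3/4) = -0.447214

−√(1/5) = -0.447214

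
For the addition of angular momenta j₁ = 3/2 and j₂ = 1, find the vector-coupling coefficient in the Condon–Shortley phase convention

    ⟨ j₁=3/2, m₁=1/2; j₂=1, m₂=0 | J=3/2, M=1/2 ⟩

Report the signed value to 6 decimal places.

+0.258199

triangle: 1!*2!*1!/5! = 2/120
(j±m)!: 2!*1!*1!*1!*2!*1! = 4
prefactor² = (2J+1)*Δ*N² = 4/15
  k=0: +1/(0!*1!*1!*1!*1!*0!) = 1
  k=1: −1/(1!*0!*0!*0!*2!*1!) = -1/2
Σ = 1/2  ⇒  CG² = 4/15*1/2² = 1/15
CG = +√(1/15) = +0.258199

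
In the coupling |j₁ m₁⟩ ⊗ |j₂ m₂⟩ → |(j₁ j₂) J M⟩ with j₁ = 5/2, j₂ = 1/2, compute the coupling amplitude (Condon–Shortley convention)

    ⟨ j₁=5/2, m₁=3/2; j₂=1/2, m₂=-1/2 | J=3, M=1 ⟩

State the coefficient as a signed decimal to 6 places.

j₁+j₂−J=0  J+j₁−j₂=5  J−j₁+j₂=1  j₁+j₂+J+1=7
(j₁±m₁, j₂±m₂, J±M) = (4,1,0,1,4,2)
P² = 192
sum k=0..0:
  [0] +1/24 = 1/24
S = 1/24
C² = P²·S² = 1/3 ; C = +0.577350

+0.577350  (= +√(1/3))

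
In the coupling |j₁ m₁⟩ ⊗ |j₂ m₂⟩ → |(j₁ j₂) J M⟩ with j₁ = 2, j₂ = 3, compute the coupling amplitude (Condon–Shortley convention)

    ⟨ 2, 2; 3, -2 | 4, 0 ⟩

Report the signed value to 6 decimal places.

+√(1/7) = +0.377964

√[9·1!3!5!/10! · 4!0!1!5!4!4!] = √(20736/7)
  +(−1)^0/∏(0,1,0,1,3,4)! = 1/144  (running 1/144)
⟨..|..⟩ = √(20736/7)·(1/144) = +0.377964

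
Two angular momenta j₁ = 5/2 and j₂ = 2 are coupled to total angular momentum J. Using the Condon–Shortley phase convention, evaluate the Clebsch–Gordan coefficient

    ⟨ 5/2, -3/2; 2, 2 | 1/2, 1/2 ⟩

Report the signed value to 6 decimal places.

+√(1/15) ≈ +0.258199

√[2·4!1!0!/6! · 1!4!4!0!1!0!] = √(192/5)
  +(−1)^4/∏(4,0,0,0,1,0)! = 1/24  (running 1/24)
⟨..|..⟩ = √(192/5)·(1/24) = +0.258199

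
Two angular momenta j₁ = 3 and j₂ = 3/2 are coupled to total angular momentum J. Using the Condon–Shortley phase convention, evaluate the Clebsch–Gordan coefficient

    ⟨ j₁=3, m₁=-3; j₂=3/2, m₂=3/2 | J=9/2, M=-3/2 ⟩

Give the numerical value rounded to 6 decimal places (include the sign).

+0.109109  (= +√(1/84))

j₁+j₂−J=0  J+j₁−j₂=6  J−j₁+j₂=3  j₁+j₂+J+1=10
(j₁±m₁, j₂±m₂, J±M) = (0,6,3,0,3,6)
P² = 1555200/7
sum k=0..0:
  [0] +1/4320 = 1/4320
S = 1/4320
C² = P²·S² = 1/84 ; C = +0.109109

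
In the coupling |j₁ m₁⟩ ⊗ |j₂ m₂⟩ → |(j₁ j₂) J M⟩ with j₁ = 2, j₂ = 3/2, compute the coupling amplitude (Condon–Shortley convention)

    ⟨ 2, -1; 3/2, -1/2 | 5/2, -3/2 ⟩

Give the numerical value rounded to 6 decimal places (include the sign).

√[6·1!3!2!/7! · 1!3!1!2!1!4!] = √(144/35)
  +(−1)^0/∏(0,1,3,1,0,1)! = 1/6  (running 1/6)
  +(−1)^1/∏(1,0,2,0,1,2)! = -1/4  (running -1/12)
⟨..|..⟩ = √(144/35)·(-1/12) = -0.169031

-0.169031  (= −√(1/35))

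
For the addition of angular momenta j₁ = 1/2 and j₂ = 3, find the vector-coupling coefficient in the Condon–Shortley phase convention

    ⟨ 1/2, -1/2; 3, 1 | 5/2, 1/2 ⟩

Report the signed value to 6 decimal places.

triangle: 1!·0!·5!/7! = 120/5040
(j±m)!: 0!·1!·4!·2!·3!·2! = 576
prefactor² = (2J+1)·Δ·N² = 576/7
  k=1: −1/(1!·0!·0!·3!·0!·2!) = -1/12
Σ = -1/12  ⇒  CG² = 576/7·(-1/12)² = 4/7
CG = −√(4/7) = -0.755929

−√(4/7) = -0.755929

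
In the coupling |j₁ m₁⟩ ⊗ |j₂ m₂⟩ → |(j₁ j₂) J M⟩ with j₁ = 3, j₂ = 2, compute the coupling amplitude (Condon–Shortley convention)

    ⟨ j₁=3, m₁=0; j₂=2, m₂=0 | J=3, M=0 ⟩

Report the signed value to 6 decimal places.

triangle: 2!×4!×2!/9! = 96/362880
(j±m)!: 3!×3!×2!×2!×3!×3! = 5184
prefactor² = (2J+1)×Δ×N² = 48/5
  k=0: +1/(0!×2!×3!×2!×1!×0!) = 1/24
  k=1: −1/(1!×1!×2!×1!×2!×1!) = -1/4
  k=2: +1/(2!×0!×1!×0!×3!×2!) = 1/24
Σ = -1/6  ⇒  CG² = 48/5×(-1/6)² = 4/15
CG = −√(4/15) = -0.516398

−√(4/15) ≈ -0.516398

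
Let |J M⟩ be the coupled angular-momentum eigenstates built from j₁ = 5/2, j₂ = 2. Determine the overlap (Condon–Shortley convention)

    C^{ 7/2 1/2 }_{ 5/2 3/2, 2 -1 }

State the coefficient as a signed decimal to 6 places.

+√(121/315) ≈ +0.619780

triangle: 1!*4!*3!/9! = 144/362880
(j±m)!: 4!*1!*1!*3!*4!*3! = 20736
prefactor² = (2J+1)*Δ*N² = 2304/35
  k=0: +1/(0!*1!*1!*1!*3!*2!) = 1/12
  k=1: −1/(1!*0!*0!*0!*4!*3!) = -1/144
Σ = 11/144  ⇒  CG² = 2304/35*11/144² = 121/315
CG = +√(121/315) = +0.619780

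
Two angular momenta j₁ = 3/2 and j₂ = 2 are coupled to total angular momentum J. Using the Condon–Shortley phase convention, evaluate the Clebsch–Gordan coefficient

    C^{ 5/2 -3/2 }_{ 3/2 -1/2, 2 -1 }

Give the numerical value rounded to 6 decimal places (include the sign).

triangle: 1!*2!*3!/7! = 12/5040
(j±m)!: 1!*2!*1!*3!*1!*4! = 288
prefactor² = (2J+1)*Δ*N² = 144/35
  k=0: +1/(0!*1!*2!*1!*0!*2!) = 1/4
  k=1: −1/(1!*0!*1!*0!*1!*3!) = -1/6
Σ = 1/12  ⇒  CG² = 144/35*1/12² = 1/35
CG = +√(1/35) = +0.169031

+√(1/35) = +0.169031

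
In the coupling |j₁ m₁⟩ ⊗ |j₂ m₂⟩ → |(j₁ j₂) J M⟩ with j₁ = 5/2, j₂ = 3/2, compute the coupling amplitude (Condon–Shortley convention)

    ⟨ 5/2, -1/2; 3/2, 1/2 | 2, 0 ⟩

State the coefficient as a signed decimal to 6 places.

j₁+j₂−J=2  J+j₁−j₂=3  J−j₁+j₂=1  j₁+j₂+J+1=7
(j₁±m₁, j₂±m₂, J±M) = (2,3,2,1,2,2)
P² = 8/7
sum k=1..2:
  [1] −1/2 = -1/2
  [2] +1/4 = 1/4
S = -1/4
C² = P²·S² = 1/14 ; C = -0.267261

−√(1/14) ≈ -0.267261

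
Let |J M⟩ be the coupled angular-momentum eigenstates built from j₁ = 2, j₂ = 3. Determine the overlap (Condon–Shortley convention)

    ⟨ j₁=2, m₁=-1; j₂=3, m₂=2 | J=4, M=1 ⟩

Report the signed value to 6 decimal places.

j₁+j₂−J=1  J+j₁−j₂=3  J−j₁+j₂=5  j₁+j₂+J+1=10
(j₁±m₁, j₂±m₂, J±M) = (1,3,5,1,5,3)
P² = 6480/7
sum k=0..1:
  [0] +1/720 = 1/720
  [1] −1/48 = -1/48
S = -7/360
C² = P²·S² = 7/20 ; C = -0.591608

-0.591608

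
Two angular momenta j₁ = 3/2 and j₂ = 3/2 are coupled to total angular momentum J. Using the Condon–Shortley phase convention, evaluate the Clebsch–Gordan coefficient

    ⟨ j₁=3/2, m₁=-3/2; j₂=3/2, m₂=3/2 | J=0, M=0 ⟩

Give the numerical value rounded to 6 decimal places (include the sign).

j₁+j₂−J=3  J+j₁−j₂=0  J−j₁+j₂=0  j₁+j₂+J+1=4
(j₁±m₁, j₂±m₂, J±M) = (0,3,3,0,0,0)
P² = 9
sum k=3..3:
  [3] −1/6 = -1/6
S = -1/6
C² = P²·S² = 1/4 ; C = -0.500000

-0.500000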